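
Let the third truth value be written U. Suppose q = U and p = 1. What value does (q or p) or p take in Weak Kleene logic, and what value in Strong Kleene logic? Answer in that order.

U; 1

In Weak Kleene logic: q or p = U or 1 = U
(q or p) or p = U or 1 = U
In Strong Kleene logic: q or p = U or 1 = 1
(q or p) or p = 1 or 1 = 1
They differ because Weak Kleene logic and Strong Kleene logic treat U differently under the binary connectives.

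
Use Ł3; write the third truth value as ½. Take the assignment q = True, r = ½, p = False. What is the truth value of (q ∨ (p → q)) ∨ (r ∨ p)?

p → q = False → True = True
q ∨ (p → q) = True ∨ True = True
r ∨ p = ½ ∨ False = ½
(q ∨ (p → q)) ∨ (r ∨ p) = True ∨ ½ = True

True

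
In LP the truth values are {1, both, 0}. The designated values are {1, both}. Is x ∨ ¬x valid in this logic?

Every assignment of x over {1, both, 0} gives a value in {1, both}.
In particular, with x=both: x ∨ ¬x = both.

Yes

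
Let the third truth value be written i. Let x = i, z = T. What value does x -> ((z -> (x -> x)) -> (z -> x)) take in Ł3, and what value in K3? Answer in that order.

T; i

In Ł3: x -> x = i -> i = T  [min(1, 1−½+½)]
z -> (x -> x) = T -> T = T
z -> x = T -> i = i
(z -> (x -> x)) -> (z -> x) = T -> i = i
x -> ((z -> (x -> x)) -> (z -> x)) = i -> i = T
In K3: x -> x = i -> i = i  [~i | i]
z -> (x -> x) = T -> i = i
z -> x = T -> i = i
(z -> (x -> x)) -> (z -> x) = i -> i = i
x -> ((z -> (x -> x)) -> (z -> x)) = i -> i = i
They differ because Ł3 and K3 treat i differently under implication.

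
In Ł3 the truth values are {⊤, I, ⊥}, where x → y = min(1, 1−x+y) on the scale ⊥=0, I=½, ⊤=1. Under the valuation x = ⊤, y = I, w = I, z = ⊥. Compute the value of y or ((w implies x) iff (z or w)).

I

w implies x = I implies ⊤ = ⊤
z or w = ⊥ or I = I
(w implies x) iff (z or w) = ⊤ iff I = I
y or ((w implies x) iff (z or w)) = I or I = I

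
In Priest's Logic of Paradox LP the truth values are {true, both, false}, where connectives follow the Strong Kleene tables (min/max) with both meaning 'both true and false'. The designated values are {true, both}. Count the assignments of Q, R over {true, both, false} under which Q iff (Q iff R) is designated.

Of the 9 assignments, 7 give a value in {true, both}.

7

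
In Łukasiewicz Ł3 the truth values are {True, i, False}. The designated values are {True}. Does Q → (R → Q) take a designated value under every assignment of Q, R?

Yes

Every assignment of Q, R over {True, i, False} gives a value in {True}.
In particular, with Q=i, R=i: Q → (R → Q) = True.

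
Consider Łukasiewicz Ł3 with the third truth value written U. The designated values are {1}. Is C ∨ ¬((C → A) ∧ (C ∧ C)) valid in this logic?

Countermodel: C=U, A=1 gives U, which is not designated.

No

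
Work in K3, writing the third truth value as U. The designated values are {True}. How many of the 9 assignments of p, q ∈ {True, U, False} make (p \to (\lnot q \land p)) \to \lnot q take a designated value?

Designated under: (p=True, q=True); (p=True, q=False); (p=U, q=False); (p=False, q=False).

4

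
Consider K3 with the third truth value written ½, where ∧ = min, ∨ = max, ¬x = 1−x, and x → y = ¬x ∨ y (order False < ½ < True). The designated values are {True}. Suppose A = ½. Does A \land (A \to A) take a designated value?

No

A \to A = ½ \to ½ = ½  [\lnot ½ \lor ½]
A \land (A \to A) = ½ \land ½ = ½
½ ∉ {True}.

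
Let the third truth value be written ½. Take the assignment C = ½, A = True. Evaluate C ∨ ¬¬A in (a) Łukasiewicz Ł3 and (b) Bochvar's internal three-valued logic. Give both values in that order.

In Łukasiewicz Ł3: ¬A = ¬True = False
¬¬A = ¬False = True
C ∨ ¬¬A = ½ ∨ True = True
In Bochvar's internal three-valued logic: ¬A = ¬True = False
¬¬A = ¬False = True
C ∨ ¬¬A = ½ ∨ True = ½
They differ because Łukasiewicz Ł3 and Bochvar's internal three-valued logic treat ½ differently under the binary connectives.

True; ½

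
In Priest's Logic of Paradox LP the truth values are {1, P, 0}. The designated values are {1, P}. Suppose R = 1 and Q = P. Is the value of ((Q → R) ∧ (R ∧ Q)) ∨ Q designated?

Q → R = P → 1 = 1  [¬P ∨ 1]
R ∧ Q = 1 ∧ P = P
(Q → R) ∧ (R ∧ Q) = 1 ∧ P = P
((Q → R) ∧ (R ∧ Q)) ∨ Q = P ∨ P = P
P ∈ {1, P}.

Yes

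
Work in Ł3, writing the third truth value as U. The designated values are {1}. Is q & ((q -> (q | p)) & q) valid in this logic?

Countermodel: q=U, p=1 gives U, which is not designated.

No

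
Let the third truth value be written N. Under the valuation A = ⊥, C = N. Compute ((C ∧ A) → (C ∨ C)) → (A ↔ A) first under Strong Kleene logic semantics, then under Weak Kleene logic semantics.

In Strong Kleene logic: C ∧ A = N ∧ ⊥ = ⊥
C ∨ C = N ∨ N = N
(C ∧ A) → (C ∨ C) = ⊥ → N = ⊤  [¬⊥ ∨ N]
A ↔ A = ⊥ ↔ ⊥ = ⊤
((C ∧ A) → (C ∨ C)) → (A ↔ A) = ⊤ → ⊤ = ⊤
In Weak Kleene logic: C ∧ A = N ∧ ⊥ = N
C ∨ C = N ∨ N = N
(C ∧ A) → (C ∨ C) = N → N = N  [any arg is the third value ⇒ result is the third value]
A ↔ A = ⊥ ↔ ⊥ = ⊤
((C ∧ A) → (C ∨ C)) → (A ↔ A) = N → ⊤ = N
They differ because Strong Kleene logic and Weak Kleene logic treat N differently under the binary connectives.

⊤; N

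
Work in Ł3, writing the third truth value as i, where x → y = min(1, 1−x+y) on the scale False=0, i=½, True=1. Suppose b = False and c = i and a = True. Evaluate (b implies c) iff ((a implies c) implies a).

True

b implies c = False implies i = True  [min(1, 1−0+½)]
a implies c = True implies i = i
(a implies c) implies a = i implies True = True
(b implies c) iff ((a implies c) implies a) = True iff True = True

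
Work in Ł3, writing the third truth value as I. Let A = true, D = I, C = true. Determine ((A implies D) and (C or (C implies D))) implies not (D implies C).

A implies D = true implies I = I
C implies D = true implies I = I
C or (C implies D) = true or I = true
(A implies D) and (C or (C implies D)) = I and true = I
D implies C = I implies true = true
not (D implies C) = not true = false
((A implies D) and (C or (C implies D))) implies not (D implies C) = I implies false = I

I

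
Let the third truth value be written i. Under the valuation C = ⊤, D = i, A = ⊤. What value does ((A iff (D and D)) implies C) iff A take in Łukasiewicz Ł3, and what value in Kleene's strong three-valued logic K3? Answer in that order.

In Łukasiewicz Ł3: D and D = i and i = i
A iff (D and D) = ⊤ iff i = i  [1 − |1−½|]
(A iff (D and D)) implies C = i implies ⊤ = ⊤
((A iff (D and D)) implies C) iff A = ⊤ iff ⊤ = ⊤
In Kleene's strong three-valued logic K3: D and D = i and i = i
A iff (D and D) = ⊤ iff i = i
(A iff (D and D)) implies C = i implies ⊤ = ⊤
((A iff (D and D)) implies C) iff A = ⊤ iff ⊤ = ⊤

⊤; ⊤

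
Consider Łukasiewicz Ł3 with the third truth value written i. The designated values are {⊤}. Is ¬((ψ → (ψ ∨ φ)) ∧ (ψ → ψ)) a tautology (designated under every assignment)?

No

Countermodel: ψ=⊤, φ=⊤ gives ⊥, which is not designated.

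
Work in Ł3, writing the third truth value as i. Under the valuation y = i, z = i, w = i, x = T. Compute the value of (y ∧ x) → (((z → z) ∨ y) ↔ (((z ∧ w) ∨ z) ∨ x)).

y ∧ x = i ∧ T = i
z → z = i → i = T  [min(1, 1−½+½)]
(z → z) ∨ y = T ∨ i = T
z ∧ w = i ∧ i = i
(z ∧ w) ∨ z = i ∨ i = i
((z ∧ w) ∨ z) ∨ x = i ∨ T = T
((z → z) ∨ y) ↔ (((z ∧ w) ∨ z) ∨ x) = T ↔ T = T
(y ∧ x) → (((z → z) ∨ y) ↔ (((z ∧ w) ∨ z) ∨ x)) = i → T = T

T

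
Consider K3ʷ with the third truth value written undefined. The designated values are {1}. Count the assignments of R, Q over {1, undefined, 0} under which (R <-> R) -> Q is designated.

Designated under: (R=1, Q=1); (R=0, Q=1).

2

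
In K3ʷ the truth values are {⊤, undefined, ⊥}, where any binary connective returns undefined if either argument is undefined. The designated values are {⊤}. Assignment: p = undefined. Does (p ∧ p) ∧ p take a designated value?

No

p ∧ p = undefined ∧ undefined = undefined
(p ∧ p) ∧ p = undefined ∧ undefined = undefined
undefined ∉ {⊤}.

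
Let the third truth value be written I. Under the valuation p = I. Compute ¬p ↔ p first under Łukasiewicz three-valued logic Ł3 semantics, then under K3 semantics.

In Łukasiewicz three-valued logic Ł3: ¬p = ¬I = I
¬p ↔ p = I ↔ I = T  [1 − |½−½|]
In K3: ¬p = ¬I = I
¬p ↔ p = I ↔ I = I
They differ because Łukasiewicz three-valued logic Ł3 and K3 treat I differently under implication.

T; I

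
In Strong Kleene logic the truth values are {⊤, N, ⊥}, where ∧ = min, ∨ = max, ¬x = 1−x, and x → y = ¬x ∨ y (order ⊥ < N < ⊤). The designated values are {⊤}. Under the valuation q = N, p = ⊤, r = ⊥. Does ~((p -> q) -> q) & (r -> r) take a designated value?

p -> q = ⊤ -> N = N
(p -> q) -> q = N -> N = N
~((p -> q) -> q) = ~N = N
r -> r = ⊥ -> ⊥ = ⊤
~((p -> q) -> q) & (r -> r) = N & ⊤ = N
N ∉ {⊤}.

No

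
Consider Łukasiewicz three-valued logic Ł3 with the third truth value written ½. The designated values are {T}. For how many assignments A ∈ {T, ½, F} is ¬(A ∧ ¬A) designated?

2

A=T: T ✓
A=½: ½ ·
A=F: T ✓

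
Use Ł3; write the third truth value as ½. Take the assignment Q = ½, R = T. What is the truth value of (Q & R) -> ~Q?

Q & R = ½ & T = ½
~Q = ~½ = ½
(Q & R) -> ~Q = ½ -> ½ = T  [min(1, 1−½+½)]

T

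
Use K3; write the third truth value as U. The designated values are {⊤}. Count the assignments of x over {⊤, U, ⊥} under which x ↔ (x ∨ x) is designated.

2

x=⊤: ⊤ ✓
x=U: U ·
x=⊥: ⊤ ✓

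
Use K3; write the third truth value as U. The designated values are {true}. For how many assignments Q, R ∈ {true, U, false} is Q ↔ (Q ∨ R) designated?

4

Designated under: (Q=true, R=true); (Q=true, R=U); (Q=true, R=false); (Q=false, R=false).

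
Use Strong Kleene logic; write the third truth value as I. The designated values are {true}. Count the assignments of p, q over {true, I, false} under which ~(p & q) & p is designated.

1

Designated under: (p=true, q=false).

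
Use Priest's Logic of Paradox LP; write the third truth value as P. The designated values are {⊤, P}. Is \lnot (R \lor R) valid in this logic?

No

Countermodel: R=⊤ gives ⊥, which is not designated.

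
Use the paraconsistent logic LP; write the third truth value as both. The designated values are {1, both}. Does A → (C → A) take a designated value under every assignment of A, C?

Yes

Every assignment of A, C over {1, both, 0} gives a value in {1, both}.
In particular, with A=both, C=both: A → (C → A) = both.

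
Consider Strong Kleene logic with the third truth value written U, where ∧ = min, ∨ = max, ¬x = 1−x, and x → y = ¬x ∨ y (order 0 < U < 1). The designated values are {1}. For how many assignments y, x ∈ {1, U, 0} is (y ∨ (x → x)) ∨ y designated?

Of the 9 assignments, 7 give a value in {1}.

7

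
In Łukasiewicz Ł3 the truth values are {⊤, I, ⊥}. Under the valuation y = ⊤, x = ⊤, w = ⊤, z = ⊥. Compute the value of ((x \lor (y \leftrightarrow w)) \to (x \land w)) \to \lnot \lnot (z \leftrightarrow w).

y \leftrightarrow w = ⊤ \leftrightarrow ⊤ = ⊤
x \lor (y \leftrightarrow w) = ⊤ \lor ⊤ = ⊤
x \land w = ⊤ \land ⊤ = ⊤
(x \lor (y \leftrightarrow w)) \to (x \land w) = ⊤ \to ⊤ = ⊤
z \leftrightarrow w = ⊥ \leftrightarrow ⊤ = ⊥
\lnot (z \leftrightarrow w) = \lnot ⊥ = ⊤
\lnot \lnot (z \leftrightarrow w) = \lnot ⊤ = ⊥
((x \lor (y \leftrightarrow w)) \to (x \land w)) \to \lnot \lnot (z \leftrightarrow w) = ⊤ \to ⊥ = ⊥

⊥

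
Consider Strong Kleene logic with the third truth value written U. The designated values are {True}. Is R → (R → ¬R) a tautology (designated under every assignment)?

No

Countermodel: R=True gives False, which is not designated.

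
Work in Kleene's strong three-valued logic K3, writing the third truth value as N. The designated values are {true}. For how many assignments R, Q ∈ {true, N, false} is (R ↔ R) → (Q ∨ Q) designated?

3

Designated under: (R=true, Q=true); (R=N, Q=true); (R=false, Q=true).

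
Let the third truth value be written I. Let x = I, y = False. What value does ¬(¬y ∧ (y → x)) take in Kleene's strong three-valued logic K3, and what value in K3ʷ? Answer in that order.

False; I

In Kleene's strong three-valued logic K3: ¬y = ¬False = True
y → x = False → I = True  [¬False ∨ I]
¬y ∧ (y → x) = True ∧ True = True
¬(¬y ∧ (y → x)) = ¬True = False
In K3ʷ: ¬y = ¬False = True
y → x = False → I = I  [any arg is the third value ⇒ result is the third value]
¬y ∧ (y → x) = True ∧ I = I
¬(¬y ∧ (y → x)) = ¬I = I
They differ because Kleene's strong three-valued logic K3 and K3ʷ treat I differently under the binary connectives.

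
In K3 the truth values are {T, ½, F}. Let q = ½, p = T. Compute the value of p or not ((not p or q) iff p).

T

not p = not T = F
not p or q = F or ½ = ½
(not p or q) iff p = ½ iff T = ½
not ((not p or q) iff p) = not ½ = ½
p or not ((not p or q) iff p) = T or ½ = T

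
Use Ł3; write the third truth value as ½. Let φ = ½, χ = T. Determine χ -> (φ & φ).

½

φ & φ = ½ & ½ = ½
χ -> (φ & φ) = T -> ½ = ½  [min(1, 1−1+½)]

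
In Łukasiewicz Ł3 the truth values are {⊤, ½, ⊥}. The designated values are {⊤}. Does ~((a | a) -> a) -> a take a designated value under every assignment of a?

Yes

Every assignment of a over {⊤, ½, ⊥} gives a value in {⊤}.
In particular, with a=½: ~((a | a) -> a) -> a = ⊤.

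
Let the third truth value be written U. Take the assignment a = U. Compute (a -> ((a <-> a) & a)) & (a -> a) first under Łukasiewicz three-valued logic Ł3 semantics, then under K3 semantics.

In Łukasiewicz three-valued logic Ł3: a <-> a = U <-> U = true
(a <-> a) & a = true & U = U
a -> ((a <-> a) & a) = U -> U = true
a -> a = U -> U = true
(a -> ((a <-> a) & a)) & (a -> a) = true & true = true
In K3: a <-> a = U <-> U = U
(a <-> a) & a = U & U = U
a -> ((a <-> a) & a) = U -> U = U  [~U | U]
a -> a = U -> U = U
(a -> ((a <-> a) & a)) & (a -> a) = U & U = U
They differ because Łukasiewicz three-valued logic Ł3 and K3 treat U differently under implication.

true; U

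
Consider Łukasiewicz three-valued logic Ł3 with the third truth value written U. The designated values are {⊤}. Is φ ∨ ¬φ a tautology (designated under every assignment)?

Countermodel: φ=U gives U, which is not designated.

No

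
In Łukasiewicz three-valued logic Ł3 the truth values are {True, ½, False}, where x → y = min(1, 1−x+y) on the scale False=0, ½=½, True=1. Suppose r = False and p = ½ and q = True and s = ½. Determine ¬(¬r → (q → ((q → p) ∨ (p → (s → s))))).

¬r = ¬False = True
q → p = True → ½ = ½
s → s = ½ → ½ = True
p → (s → s) = ½ → True = True
(q → p) ∨ (p → (s → s)) = ½ ∨ True = True
q → ((q → p) ∨ (p → (s → s))) = True → True = True
¬r → (q → ((q → p) ∨ (p → (s → s)))) = True → True = True
¬(¬r → (q → ((q → p) ∨ (p → (s → s))))) = ¬True = False

False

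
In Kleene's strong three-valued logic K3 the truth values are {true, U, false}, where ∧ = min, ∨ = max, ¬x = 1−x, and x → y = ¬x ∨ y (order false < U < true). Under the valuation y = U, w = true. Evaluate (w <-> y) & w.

U

w <-> y = true <-> U = U
(w <-> y) & w = U & true = U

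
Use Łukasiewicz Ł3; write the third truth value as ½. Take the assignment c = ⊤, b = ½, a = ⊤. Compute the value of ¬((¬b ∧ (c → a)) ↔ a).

¬b = ¬½ = ½
c → a = ⊤ → ⊤ = ⊤
¬b ∧ (c → a) = ½ ∧ ⊤ = ½
(¬b ∧ (c → a)) ↔ a = ½ ↔ ⊤ = ½
¬((¬b ∧ (c → a)) ↔ a) = ¬½ = ½

½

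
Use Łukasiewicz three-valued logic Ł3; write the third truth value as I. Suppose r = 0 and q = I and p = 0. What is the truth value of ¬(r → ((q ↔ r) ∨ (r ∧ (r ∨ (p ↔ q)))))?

q ↔ r = I ↔ 0 = I
p ↔ q = 0 ↔ I = I
r ∨ (p ↔ q) = 0 ∨ I = I
r ∧ (r ∨ (p ↔ q)) = 0 ∧ I = 0
(q ↔ r) ∨ (r ∧ (r ∨ (p ↔ q))) = I ∨ 0 = I
r → ((q ↔ r) ∨ (r ∧ (r ∨ (p ↔ q)))) = 0 → I = 1
¬(r → ((q ↔ r) ∨ (r ∧ (r ∨ (p ↔ q))))) = ¬1 = 0

0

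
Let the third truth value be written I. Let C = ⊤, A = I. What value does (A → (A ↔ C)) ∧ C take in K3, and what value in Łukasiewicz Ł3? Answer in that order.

I; ⊤

In K3: A ↔ C = I ↔ ⊤ = I
A → (A ↔ C) = I → I = I  [¬I ∨ I]
(A → (A ↔ C)) ∧ C = I ∧ ⊤ = I
In Łukasiewicz Ł3: A ↔ C = I ↔ ⊤ = I  [1 − |½−1|]
A → (A ↔ C) = I → I = ⊤
(A → (A ↔ C)) ∧ C = ⊤ ∧ ⊤ = ⊤
They differ because K3 and Łukasiewicz Ł3 treat I differently under implication.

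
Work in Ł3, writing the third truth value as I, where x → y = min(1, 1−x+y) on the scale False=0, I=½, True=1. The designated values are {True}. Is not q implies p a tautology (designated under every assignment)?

No

Countermodel: q=I, p=False gives I, which is not designated.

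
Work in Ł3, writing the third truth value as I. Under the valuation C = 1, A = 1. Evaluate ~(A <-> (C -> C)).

C -> C = 1 -> 1 = 1
A <-> (C -> C) = 1 <-> 1 = 1
~(A <-> (C -> C)) = ~1 = 0

0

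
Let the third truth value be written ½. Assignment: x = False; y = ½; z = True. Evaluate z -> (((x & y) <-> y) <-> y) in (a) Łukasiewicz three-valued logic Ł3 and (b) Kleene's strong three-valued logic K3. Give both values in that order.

True; ½

In Łukasiewicz three-valued logic Ł3: x & y = False & ½ = False
(x & y) <-> y = False <-> ½ = ½  [1 − |0−½|]
((x & y) <-> y) <-> y = ½ <-> ½ = True
z -> (((x & y) <-> y) <-> y) = True -> True = True
In Kleene's strong three-valued logic K3: x & y = False & ½ = False
(x & y) <-> y = False <-> ½ = ½
((x & y) <-> y) <-> y = ½ <-> ½ = ½
z -> (((x & y) <-> y) <-> y) = True -> ½ = ½  [~True | ½]
They differ because Łukasiewicz three-valued logic Ł3 and Kleene's strong three-valued logic K3 treat ½ differently under implication.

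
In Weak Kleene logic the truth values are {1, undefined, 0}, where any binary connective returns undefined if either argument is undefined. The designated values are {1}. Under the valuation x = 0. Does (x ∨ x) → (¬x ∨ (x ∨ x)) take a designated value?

x ∨ x = 0 ∨ 0 = 0
¬x = ¬0 = 1
x ∨ x = 0 ∨ 0 = 0
¬x ∨ (x ∨ x) = 1 ∨ 0 = 1
(x ∨ x) → (¬x ∨ (x ∨ x)) = 0 → 1 = 1
1 ∈ {1}.

Yes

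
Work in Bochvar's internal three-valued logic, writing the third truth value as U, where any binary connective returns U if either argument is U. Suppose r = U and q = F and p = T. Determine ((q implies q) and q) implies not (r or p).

U

q implies q = F implies F = T
(q implies q) and q = T and F = F
r or p = U or T = U
not (r or p) = not U = U
((q implies q) and q) implies not (r or p) = F implies U = U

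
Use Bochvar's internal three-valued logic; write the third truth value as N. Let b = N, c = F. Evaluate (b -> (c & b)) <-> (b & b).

c & b = F & N = N
b -> (c & b) = N -> N = N
b & b = N & N = N
(b -> (c & b)) <-> (b & b) = N <-> N = N

N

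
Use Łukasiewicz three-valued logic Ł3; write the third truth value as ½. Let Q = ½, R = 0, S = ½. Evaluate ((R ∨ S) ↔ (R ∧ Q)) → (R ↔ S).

1

R ∨ S = 0 ∨ ½ = ½
R ∧ Q = 0 ∧ ½ = 0
(R ∨ S) ↔ (R ∧ Q) = ½ ↔ 0 = ½  [1 − |½−0|]
R ↔ S = 0 ↔ ½ = ½
((R ∨ S) ↔ (R ∧ Q)) → (R ↔ S) = ½ → ½ = 1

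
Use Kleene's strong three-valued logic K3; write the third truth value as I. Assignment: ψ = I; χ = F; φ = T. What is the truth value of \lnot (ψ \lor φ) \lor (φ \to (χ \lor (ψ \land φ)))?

I

ψ \lor φ = I \lor T = T
\lnot (ψ \lor φ) = \lnot T = F
ψ \land φ = I \land T = I
χ \lor (ψ \land φ) = F \lor I = I
φ \to (χ \lor (ψ \land φ)) = T \to I = I  [\lnot T \lor I]
\lnot (ψ \lor φ) \lor (φ \to (χ \lor (ψ \land φ))) = F \lor I = I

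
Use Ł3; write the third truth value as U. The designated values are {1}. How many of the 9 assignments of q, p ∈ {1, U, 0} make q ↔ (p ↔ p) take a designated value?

3

Designated under: (q=1, p=1); (q=1, p=U); (q=1, p=0).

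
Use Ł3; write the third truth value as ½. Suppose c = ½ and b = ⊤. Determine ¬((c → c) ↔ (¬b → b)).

⊥

c → c = ½ → ½ = ⊤  [min(1, 1−½+½)]
¬b = ¬⊤ = ⊥
¬b → b = ⊥ → ⊤ = ⊤
(c → c) ↔ (¬b → b) = ⊤ ↔ ⊤ = ⊤
¬((c → c) ↔ (¬b → b)) = ¬⊤ = ⊥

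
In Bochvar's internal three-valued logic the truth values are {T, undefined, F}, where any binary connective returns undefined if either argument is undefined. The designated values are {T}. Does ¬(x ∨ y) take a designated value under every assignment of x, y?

No

Countermodel: x=T, y=T gives F, which is not designated.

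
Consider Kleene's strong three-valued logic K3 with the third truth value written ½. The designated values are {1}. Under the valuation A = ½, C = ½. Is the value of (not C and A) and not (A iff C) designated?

not C = not ½ = ½
not C and A = ½ and ½ = ½
A iff C = ½ iff ½ = ½
not (A iff C) = not ½ = ½
(not C and A) and not (A iff C) = ½ and ½ = ½
½ ∉ {1}.

No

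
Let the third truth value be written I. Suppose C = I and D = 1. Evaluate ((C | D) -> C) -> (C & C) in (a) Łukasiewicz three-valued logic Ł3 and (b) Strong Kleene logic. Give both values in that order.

1; I

In Łukasiewicz three-valued logic Ł3: C | D = I | 1 = 1
(C | D) -> C = 1 -> I = I  [min(1, 1−1+½)]
C & C = I & I = I
((C | D) -> C) -> (C & C) = I -> I = 1
In Strong Kleene logic: C | D = I | 1 = 1
(C | D) -> C = 1 -> I = I  [~1 | I]
C & C = I & I = I
((C | D) -> C) -> (C & C) = I -> I = I
They differ because Łukasiewicz three-valued logic Ł3 and Strong Kleene logic treat I differently under implication.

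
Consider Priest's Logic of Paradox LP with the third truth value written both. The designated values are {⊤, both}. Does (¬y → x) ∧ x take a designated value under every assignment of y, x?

No

Countermodel: y=⊤, x=⊥ gives ⊥, which is not designated.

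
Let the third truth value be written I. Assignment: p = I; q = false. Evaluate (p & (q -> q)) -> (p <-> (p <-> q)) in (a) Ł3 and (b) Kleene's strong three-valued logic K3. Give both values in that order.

In Ł3: q -> q = false -> false = true
p & (q -> q) = I & true = I
p <-> q = I <-> false = I  [1 − |½−0|]
p <-> (p <-> q) = I <-> I = true
(p & (q -> q)) -> (p <-> (p <-> q)) = I -> true = true
In Kleene's strong three-valued logic K3: q -> q = false -> false = true
p & (q -> q) = I & true = I
p <-> q = I <-> false = I
p <-> (p <-> q) = I <-> I = I
(p & (q -> q)) -> (p <-> (p <-> q)) = I -> I = I  [~I | I]
They differ because Ł3 and Kleene's strong three-valued logic K3 treat I differently under implication.

true; I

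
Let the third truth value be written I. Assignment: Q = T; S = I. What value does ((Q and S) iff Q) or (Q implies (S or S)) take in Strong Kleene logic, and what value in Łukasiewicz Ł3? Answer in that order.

I; I

In Strong Kleene logic: Q and S = T and I = I
(Q and S) iff Q = I iff T = I
S or S = I or I = I
Q implies (S or S) = T implies I = I
((Q and S) iff Q) or (Q implies (S or S)) = I or I = I
In Łukasiewicz Ł3: Q and S = T and I = I
(Q and S) iff Q = I iff T = I  [1 − |½−1|]
S or S = I or I = I
Q implies (S or S) = T implies I = I
((Q and S) iff Q) or (Q implies (S or S)) = I or I = I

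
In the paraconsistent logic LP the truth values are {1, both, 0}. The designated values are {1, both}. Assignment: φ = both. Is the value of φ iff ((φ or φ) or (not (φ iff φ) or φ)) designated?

Yes

φ or φ = both or both = both
φ iff φ = both iff both = both
not (φ iff φ) = not both = both
not (φ iff φ) or φ = both or both = both
(φ or φ) or (not (φ iff φ) or φ) = both or both = both
φ iff ((φ or φ) or (not (φ iff φ) or φ)) = both iff both = both
both ∈ {1, both}.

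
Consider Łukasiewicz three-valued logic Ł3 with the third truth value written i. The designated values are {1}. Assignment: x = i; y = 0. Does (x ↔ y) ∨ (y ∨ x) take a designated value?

x ↔ y = i ↔ 0 = i
y ∨ x = 0 ∨ i = i
(x ↔ y) ∨ (y ∨ x) = i ∨ i = i
i ∉ {1}.

No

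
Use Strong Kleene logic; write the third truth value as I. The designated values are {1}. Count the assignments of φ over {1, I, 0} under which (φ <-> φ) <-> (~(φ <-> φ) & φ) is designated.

φ=1: 0 ·
φ=I: I ·
φ=0: 0 ·

0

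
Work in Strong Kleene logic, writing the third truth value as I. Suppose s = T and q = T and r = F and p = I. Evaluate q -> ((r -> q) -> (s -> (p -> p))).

I

r -> q = F -> T = T
p -> p = I -> I = I  [~I | I]
s -> (p -> p) = T -> I = I
(r -> q) -> (s -> (p -> p)) = T -> I = I
q -> ((r -> q) -> (s -> (p -> p))) = T -> I = I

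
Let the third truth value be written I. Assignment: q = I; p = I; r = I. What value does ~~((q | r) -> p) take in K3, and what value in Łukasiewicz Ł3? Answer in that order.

I; ⊤

In K3: q | r = I | I = I
(q | r) -> p = I -> I = I
~((q | r) -> p) = ~I = I
~~((q | r) -> p) = ~I = I
In Łukasiewicz Ł3: q | r = I | I = I
(q | r) -> p = I -> I = ⊤
~((q | r) -> p) = ~⊤ = ⊥
~~((q | r) -> p) = ~⊥ = ⊤
They differ because K3 and Łukasiewicz Ł3 treat I differently under implication.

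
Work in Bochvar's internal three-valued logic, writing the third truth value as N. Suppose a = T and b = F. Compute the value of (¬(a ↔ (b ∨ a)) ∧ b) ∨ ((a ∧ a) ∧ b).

F

b ∨ a = F ∨ T = T
a ↔ (b ∨ a) = T ↔ T = T
¬(a ↔ (b ∨ a)) = ¬T = F
¬(a ↔ (b ∨ a)) ∧ b = F ∧ F = F
a ∧ a = T ∧ T = T
(a ∧ a) ∧ b = T ∧ F = F
(¬(a ↔ (b ∨ a)) ∧ b) ∨ ((a ∧ a) ∧ b) = F ∨ F = F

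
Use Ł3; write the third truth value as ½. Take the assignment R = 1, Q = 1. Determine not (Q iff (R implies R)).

0

R implies R = 1 implies 1 = 1
Q iff (R implies R) = 1 iff 1 = 1
not (Q iff (R implies R)) = not 1 = 0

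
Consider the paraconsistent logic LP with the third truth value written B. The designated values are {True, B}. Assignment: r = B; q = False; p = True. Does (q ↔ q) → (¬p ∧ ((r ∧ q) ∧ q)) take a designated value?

No

q ↔ q = False ↔ False = True
¬p = ¬True = False
r ∧ q = B ∧ False = False
(r ∧ q) ∧ q = False ∧ False = False
¬p ∧ ((r ∧ q) ∧ q) = False ∧ False = False
(q ↔ q) → (¬p ∧ ((r ∧ q) ∧ q)) = True → False = False
False ∉ {True, B}.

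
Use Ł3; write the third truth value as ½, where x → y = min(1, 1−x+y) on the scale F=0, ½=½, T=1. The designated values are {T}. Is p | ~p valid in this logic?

Countermodel: p=½ gives ½, which is not designated.

No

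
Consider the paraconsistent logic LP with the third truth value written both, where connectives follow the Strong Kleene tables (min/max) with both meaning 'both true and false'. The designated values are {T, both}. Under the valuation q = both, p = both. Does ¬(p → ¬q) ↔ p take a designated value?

Yes

¬q = ¬both = both
p → ¬q = both → both = both  [¬both ∨ both]
¬(p → ¬q) = ¬both = both
¬(p → ¬q) ↔ p = both ↔ both = both
both ∈ {T, both}.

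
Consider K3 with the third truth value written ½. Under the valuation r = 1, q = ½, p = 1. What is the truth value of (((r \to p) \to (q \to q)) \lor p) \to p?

r \to p = 1 \to 1 = 1
q \to q = ½ \to ½ = ½  [\lnot ½ \lor ½]
(r \to p) \to (q \to q) = 1 \to ½ = ½
((r \to p) \to (q \to q)) \lor p = ½ \lor 1 = 1
(((r \to p) \to (q \to q)) \lor p) \to p = 1 \to 1 = 1

1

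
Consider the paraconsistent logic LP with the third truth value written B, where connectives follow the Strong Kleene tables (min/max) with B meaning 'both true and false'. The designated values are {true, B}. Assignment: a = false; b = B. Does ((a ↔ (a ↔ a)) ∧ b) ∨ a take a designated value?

a ↔ a = false ↔ false = true
a ↔ (a ↔ a) = false ↔ true = false
(a ↔ (a ↔ a)) ∧ b = false ∧ B = false
((a ↔ (a ↔ a)) ∧ b) ∨ a = false ∨ false = false
false ∉ {true, B}.

No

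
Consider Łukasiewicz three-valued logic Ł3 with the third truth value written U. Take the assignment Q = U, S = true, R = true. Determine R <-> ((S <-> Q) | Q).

S <-> Q = true <-> U = U  [1 − |1−½|]
(S <-> Q) | Q = U | U = U
R <-> ((S <-> Q) | Q) = true <-> U = U

U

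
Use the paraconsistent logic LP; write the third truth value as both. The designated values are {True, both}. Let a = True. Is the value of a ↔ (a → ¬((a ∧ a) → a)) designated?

No

a ∧ a = True ∧ True = True
(a ∧ a) → a = True → True = True
¬((a ∧ a) → a) = ¬True = False
a → ¬((a ∧ a) → a) = True → False = False
a ↔ (a → ¬((a ∧ a) → a)) = True ↔ False = False
False ∉ {True, both}.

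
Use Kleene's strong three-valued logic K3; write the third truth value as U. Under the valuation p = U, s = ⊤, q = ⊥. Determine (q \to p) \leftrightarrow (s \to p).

U

q \to p = ⊥ \to U = ⊤
s \to p = ⊤ \to U = U
(q \to p) \leftrightarrow (s \to p) = ⊤ \leftrightarrow U = U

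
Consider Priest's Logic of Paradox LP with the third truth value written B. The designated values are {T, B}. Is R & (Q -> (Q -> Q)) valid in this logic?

No

Countermodel: R=F, Q=T gives F, which is not designated.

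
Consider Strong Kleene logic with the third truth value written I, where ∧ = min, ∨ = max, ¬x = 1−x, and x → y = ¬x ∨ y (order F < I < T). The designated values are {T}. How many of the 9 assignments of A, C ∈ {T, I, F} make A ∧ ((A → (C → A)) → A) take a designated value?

3

Designated under: (A=T, C=T); (A=T, C=I); (A=T, C=F).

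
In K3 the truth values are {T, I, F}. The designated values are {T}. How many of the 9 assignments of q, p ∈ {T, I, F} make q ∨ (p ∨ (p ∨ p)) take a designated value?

Of the 9 assignments, 5 give a value in {T}.

5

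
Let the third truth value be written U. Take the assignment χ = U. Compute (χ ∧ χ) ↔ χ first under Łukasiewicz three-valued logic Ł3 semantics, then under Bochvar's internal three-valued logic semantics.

In Łukasiewicz three-valued logic Ł3: χ ∧ χ = U ∧ U = U
(χ ∧ χ) ↔ χ = U ↔ U = True  [1 − |½−½|]
In Bochvar's internal three-valued logic: χ ∧ χ = U ∧ U = U
(χ ∧ χ) ↔ χ = U ↔ U = U
They differ because Łukasiewicz three-valued logic Ł3 and Bochvar's internal three-valued logic treat U differently under the binary connectives.

True; U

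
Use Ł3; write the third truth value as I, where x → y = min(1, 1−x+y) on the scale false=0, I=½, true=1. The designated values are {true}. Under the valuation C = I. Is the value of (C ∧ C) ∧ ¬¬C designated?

No

C ∧ C = I ∧ I = I
¬C = ¬I = I
¬¬C = ¬I = I
(C ∧ C) ∧ ¬¬C = I ∧ I = I
I ∉ {true}.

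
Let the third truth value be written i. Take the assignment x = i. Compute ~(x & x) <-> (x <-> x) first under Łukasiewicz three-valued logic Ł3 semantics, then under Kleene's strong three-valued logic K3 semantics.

i; i

In Łukasiewicz three-valued logic Ł3: x & x = i & i = i
~(x & x) = ~i = i
x <-> x = i <-> i = true  [1 − |½−½|]
~(x & x) <-> (x <-> x) = i <-> true = i
In Kleene's strong three-valued logic K3: x & x = i & i = i
~(x & x) = ~i = i
x <-> x = i <-> i = i
~(x & x) <-> (x <-> x) = i <-> i = i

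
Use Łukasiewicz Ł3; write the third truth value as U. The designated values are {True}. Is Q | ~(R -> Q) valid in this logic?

Countermodel: Q=U, R=True gives U, which is not designated.

No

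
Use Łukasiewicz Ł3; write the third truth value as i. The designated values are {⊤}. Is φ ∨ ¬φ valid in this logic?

Countermodel: φ=i gives i, which is not designated.

No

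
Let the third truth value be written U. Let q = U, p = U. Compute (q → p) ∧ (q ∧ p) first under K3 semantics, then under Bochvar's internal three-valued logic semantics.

U; U

In K3: q → p = U → U = U
q ∧ p = U ∧ U = U
(q → p) ∧ (q ∧ p) = U ∧ U = U
In Bochvar's internal three-valued logic: q → p = U → U = U  [any arg is the third value ⇒ result is the third value]
q ∧ p = U ∧ U = U
(q → p) ∧ (q ∧ p) = U ∧ U = U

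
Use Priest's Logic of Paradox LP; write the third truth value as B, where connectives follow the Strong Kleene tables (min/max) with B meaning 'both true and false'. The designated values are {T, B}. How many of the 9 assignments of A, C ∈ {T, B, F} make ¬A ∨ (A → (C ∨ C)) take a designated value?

8

Of the 9 assignments, 8 give a value in {T, B}.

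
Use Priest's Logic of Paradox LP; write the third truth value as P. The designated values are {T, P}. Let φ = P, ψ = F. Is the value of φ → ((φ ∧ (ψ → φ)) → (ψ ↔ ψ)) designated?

ψ → φ = F → P = T  [¬F ∨ P]
φ ∧ (ψ → φ) = P ∧ T = P
ψ ↔ ψ = F ↔ F = T
(φ ∧ (ψ → φ)) → (ψ ↔ ψ) = P → T = T
φ → ((φ ∧ (ψ → φ)) → (ψ ↔ ψ)) = P → T = T
T ∈ {T, P}.

Yes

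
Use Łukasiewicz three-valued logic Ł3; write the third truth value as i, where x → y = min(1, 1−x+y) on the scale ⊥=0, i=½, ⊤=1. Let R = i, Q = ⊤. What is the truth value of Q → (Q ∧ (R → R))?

R → R = i → i = ⊤
Q ∧ (R → R) = ⊤ ∧ ⊤ = ⊤
Q → (Q ∧ (R → R)) = ⊤ → ⊤ = ⊤

⊤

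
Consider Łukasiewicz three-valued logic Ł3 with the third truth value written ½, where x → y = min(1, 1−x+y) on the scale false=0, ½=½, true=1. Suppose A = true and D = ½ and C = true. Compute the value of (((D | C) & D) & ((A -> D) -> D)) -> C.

true

D | C = ½ | true = true
(D | C) & D = true & ½ = ½
A -> D = true -> ½ = ½  [min(1, 1−1+½)]
(A -> D) -> D = ½ -> ½ = true
((D | C) & D) & ((A -> D) -> D) = ½ & true = ½
(((D | C) & D) & ((A -> D) -> D)) -> C = ½ -> true = true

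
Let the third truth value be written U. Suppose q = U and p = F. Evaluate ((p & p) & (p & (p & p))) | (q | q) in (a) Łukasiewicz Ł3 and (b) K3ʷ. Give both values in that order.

In Łukasiewicz Ł3: p & p = F & F = F
p & p = F & F = F
p & (p & p) = F & F = F
(p & p) & (p & (p & p)) = F & F = F
q | q = U | U = U
((p & p) & (p & (p & p))) | (q | q) = F | U = U
In K3ʷ: p & p = F & F = F
p & p = F & F = F
p & (p & p) = F & F = F
(p & p) & (p & (p & p)) = F & F = F
q | q = U | U = U
((p & p) & (p & (p & p))) | (q | q) = F | U = U

U; U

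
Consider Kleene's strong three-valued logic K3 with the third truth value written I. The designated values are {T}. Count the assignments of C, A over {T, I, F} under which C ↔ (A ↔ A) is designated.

2

Designated under: (C=T, A=T); (C=T, A=F).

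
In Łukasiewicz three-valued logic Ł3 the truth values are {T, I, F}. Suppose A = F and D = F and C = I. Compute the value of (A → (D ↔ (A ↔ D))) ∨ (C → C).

A ↔ D = F ↔ F = T
D ↔ (A ↔ D) = F ↔ T = F
A → (D ↔ (A ↔ D)) = F → F = T
C → C = I → I = T
(A → (D ↔ (A ↔ D))) ∨ (C → C) = T ∨ T = T

T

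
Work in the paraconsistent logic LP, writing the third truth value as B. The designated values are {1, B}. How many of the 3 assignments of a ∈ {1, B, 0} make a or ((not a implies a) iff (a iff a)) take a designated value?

a=1: 1 ✓
a=B: B ✓
a=0: 0 ·

2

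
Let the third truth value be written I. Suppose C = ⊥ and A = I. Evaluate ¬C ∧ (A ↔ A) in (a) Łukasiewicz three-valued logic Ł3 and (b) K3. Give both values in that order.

⊤; I

In Łukasiewicz three-valued logic Ł3: ¬C = ¬⊥ = ⊤
A ↔ A = I ↔ I = ⊤  [1 − |½−½|]
¬C ∧ (A ↔ A) = ⊤ ∧ ⊤ = ⊤
In K3: ¬C = ¬⊥ = ⊤
A ↔ A = I ↔ I = I
¬C ∧ (A ↔ A) = ⊤ ∧ I = I
They differ because Łukasiewicz three-valued logic Ł3 and K3 treat I differently under implication.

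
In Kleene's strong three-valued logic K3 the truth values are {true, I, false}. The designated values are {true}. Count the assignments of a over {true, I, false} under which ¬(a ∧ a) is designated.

a=true: false ·
a=I: I ·
a=false: true ✓

1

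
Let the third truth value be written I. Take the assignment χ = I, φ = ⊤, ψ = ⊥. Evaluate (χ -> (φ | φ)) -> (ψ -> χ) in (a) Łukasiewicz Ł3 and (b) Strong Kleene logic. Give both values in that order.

In Łukasiewicz Ł3: φ | φ = ⊤ | ⊤ = ⊤
χ -> (φ | φ) = I -> ⊤ = ⊤
ψ -> χ = ⊥ -> I = ⊤
(χ -> (φ | φ)) -> (ψ -> χ) = ⊤ -> ⊤ = ⊤
In Strong Kleene logic: φ | φ = ⊤ | ⊤ = ⊤
χ -> (φ | φ) = I -> ⊤ = ⊤
ψ -> χ = ⊥ -> I = ⊤
(χ -> (φ | φ)) -> (ψ -> χ) = ⊤ -> ⊤ = ⊤

⊤; ⊤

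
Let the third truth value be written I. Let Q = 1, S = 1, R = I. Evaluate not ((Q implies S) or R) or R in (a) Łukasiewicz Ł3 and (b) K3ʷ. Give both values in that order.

I; I

In Łukasiewicz Ł3: Q implies S = 1 implies 1 = 1
(Q implies S) or R = 1 or I = 1
not ((Q implies S) or R) = not 1 = 0
not ((Q implies S) or R) or R = 0 or I = I
In K3ʷ: Q implies S = 1 implies 1 = 1
(Q implies S) or R = 1 or I = I
not ((Q implies S) or R) = not I = I
not ((Q implies S) or R) or R = I or I = I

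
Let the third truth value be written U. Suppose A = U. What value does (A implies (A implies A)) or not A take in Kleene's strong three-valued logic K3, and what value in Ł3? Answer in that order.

In Kleene's strong three-valued logic K3: A implies A = U implies U = U  [not U or U]
A implies (A implies A) = U implies U = U
not A = not U = U
(A implies (A implies A)) or not A = U or U = U
In Ł3: A implies A = U implies U = 1  [min(1, 1−½+½)]
A implies (A implies A) = U implies 1 = 1
not A = not U = U
(A implies (A implies A)) or not A = 1 or U = 1
They differ because Kleene's strong three-valued logic K3 and Ł3 treat U differently under implication.

U; 1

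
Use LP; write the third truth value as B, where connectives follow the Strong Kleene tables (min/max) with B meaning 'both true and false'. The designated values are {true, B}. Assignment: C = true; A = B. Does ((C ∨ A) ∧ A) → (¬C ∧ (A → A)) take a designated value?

C ∨ A = true ∨ B = true
(C ∨ A) ∧ A = true ∧ B = B
¬C = ¬true = false
A → A = B → B = B
¬C ∧ (A → A) = false ∧ B = false
((C ∨ A) ∧ A) → (¬C ∧ (A → A)) = B → false = B
B ∈ {true, B}.

Yes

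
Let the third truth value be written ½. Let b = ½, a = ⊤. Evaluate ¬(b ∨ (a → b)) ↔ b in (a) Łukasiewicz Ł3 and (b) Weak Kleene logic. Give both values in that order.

⊤; ½

In Łukasiewicz Ł3: a → b = ⊤ → ½ = ½  [min(1, 1−1+½)]
b ∨ (a → b) = ½ ∨ ½ = ½
¬(b ∨ (a → b)) = ¬½ = ½
¬(b ∨ (a → b)) ↔ b = ½ ↔ ½ = ⊤
In Weak Kleene logic: a → b = ⊤ → ½ = ½  [any arg is the third value ⇒ result is the third value]
b ∨ (a → b) = ½ ∨ ½ = ½
¬(b ∨ (a → b)) = ¬½ = ½
¬(b ∨ (a → b)) ↔ b = ½ ↔ ½ = ½
They differ because Łukasiewicz Ł3 and Weak Kleene logic treat ½ differently under the binary connectives.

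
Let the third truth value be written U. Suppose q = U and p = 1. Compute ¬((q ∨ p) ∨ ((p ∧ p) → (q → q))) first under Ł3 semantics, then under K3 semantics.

0; 0

In Ł3: q ∨ p = U ∨ 1 = 1
p ∧ p = 1 ∧ 1 = 1
q → q = U → U = 1
(p ∧ p) → (q → q) = 1 → 1 = 1
(q ∨ p) ∨ ((p ∧ p) → (q → q)) = 1 ∨ 1 = 1
¬((q ∨ p) ∨ ((p ∧ p) → (q → q))) = ¬1 = 0
In K3: q ∨ p = U ∨ 1 = 1
p ∧ p = 1 ∧ 1 = 1
q → q = U → U = U  [¬U ∨ U]
(p ∧ p) → (q → q) = 1 → U = U
(q ∨ p) ∨ ((p ∧ p) → (q → q)) = 1 ∨ U = 1
¬((q ∨ p) ∨ ((p ∧ p) → (q → q))) = ¬1 = 0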